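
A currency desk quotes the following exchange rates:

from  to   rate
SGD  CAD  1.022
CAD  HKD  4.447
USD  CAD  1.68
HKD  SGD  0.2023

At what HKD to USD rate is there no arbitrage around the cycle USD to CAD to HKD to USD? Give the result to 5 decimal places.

0.13385

Known legs of the cycle: 1.68 × 4.447 = 7.47096
For no arbitrage the full-cycle product must be 1, so the missing rate is 1 / 7.47096 ≈ 0.1338516.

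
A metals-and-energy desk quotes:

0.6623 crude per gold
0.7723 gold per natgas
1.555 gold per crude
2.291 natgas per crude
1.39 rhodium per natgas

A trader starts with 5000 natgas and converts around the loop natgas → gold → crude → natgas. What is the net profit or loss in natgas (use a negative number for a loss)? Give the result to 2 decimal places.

5000 natgas × 0.7723 = 3861.5 gold
3861.5 gold × 0.6623 = 2557.47145 crude
2557.47145 crude × 2.291 = 5859.16709195 natgas
Net change: 5859.16709195 − 5000 = 859.16709195 natgas

859.17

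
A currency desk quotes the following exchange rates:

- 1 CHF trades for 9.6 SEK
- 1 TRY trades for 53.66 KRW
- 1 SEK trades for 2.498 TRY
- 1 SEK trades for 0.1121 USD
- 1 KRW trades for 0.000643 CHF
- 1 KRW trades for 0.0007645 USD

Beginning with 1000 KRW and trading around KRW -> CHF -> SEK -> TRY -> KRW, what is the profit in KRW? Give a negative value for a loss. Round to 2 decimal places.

-172.58

1000 KRW × 0.000643 = 0.643 CHF
0.643 CHF × 9.6 = 6.1728 SEK
6.1728 SEK × 2.498 = 15.4196544 TRY
15.4196544 TRY × 53.66 = 827.418655104 KRW
Net change: 827.418655104 − 1000 = -172.581344896 KRW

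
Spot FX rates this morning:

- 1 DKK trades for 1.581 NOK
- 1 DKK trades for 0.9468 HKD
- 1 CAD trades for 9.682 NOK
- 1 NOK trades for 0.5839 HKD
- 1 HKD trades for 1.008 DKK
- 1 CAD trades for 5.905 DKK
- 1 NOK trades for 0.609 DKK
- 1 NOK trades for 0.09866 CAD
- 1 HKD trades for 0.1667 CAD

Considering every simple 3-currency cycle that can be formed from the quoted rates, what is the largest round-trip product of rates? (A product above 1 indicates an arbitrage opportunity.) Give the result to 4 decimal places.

0.9424

NOK→HKD→CAD→NOK: 0.5839 × 0.1667 × 9.682 = 0.94241
HKD→CAD→DKK→HKD: 0.1667 × 5.905 × 0.9468 = 0.93200
NOK→HKD→DKK→NOK: 0.5839 × 1.008 × 1.581 = 0.93053
NOK→CAD→DKK→NOK: 0.09866 × 5.905 × 1.581 = 0.92107
Maximum is NOK→HKD→CAD→NOK at 0.9424; no arbitrage — every cycle loses value.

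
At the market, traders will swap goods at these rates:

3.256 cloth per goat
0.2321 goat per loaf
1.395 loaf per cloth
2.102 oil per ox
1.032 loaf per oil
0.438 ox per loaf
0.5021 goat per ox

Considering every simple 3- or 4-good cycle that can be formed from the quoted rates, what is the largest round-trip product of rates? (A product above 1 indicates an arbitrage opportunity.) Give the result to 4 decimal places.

loaf→goat→cloth→loaf: 0.2321 × 3.256 × 1.395 = 1.05423
loaf→ox→goat→cloth→loaf: 0.438 × 0.5021 × 3.256 × 1.395 = 0.99890
loaf→ox→oil→loaf: 0.438 × 2.102 × 1.032 = 0.95014
Maximum is loaf→goat→cloth→loaf at 1.0542; arbitrage exists.

1.0542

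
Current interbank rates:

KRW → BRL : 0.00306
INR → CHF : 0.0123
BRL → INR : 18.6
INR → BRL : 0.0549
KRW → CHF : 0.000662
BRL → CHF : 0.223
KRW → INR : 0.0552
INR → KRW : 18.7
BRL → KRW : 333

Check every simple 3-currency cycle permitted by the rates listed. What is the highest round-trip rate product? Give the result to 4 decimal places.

KRW→BRL→INR→KRW: 0.00306 × 18.6 × 18.7 = 1.06433
KRW→INR→BRL→KRW: 0.0552 × 0.0549 × 333 = 1.00915
Maximum is KRW→BRL→INR→KRW at 1.0643; arbitrage exists.

1.0643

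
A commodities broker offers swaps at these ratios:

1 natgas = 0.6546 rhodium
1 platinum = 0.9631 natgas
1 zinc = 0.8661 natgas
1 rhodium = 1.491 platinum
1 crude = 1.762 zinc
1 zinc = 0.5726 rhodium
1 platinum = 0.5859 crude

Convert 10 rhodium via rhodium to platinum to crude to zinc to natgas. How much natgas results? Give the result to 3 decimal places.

13.331

10 rhodium × 1.491 = 14.91 platinum
14.91 platinum × 0.5859 = 8.735769 crude
8.735769 crude × 1.762 = 15.392424978 zinc
15.392424978 zinc × 0.8661 = 13.3313792734458 natgas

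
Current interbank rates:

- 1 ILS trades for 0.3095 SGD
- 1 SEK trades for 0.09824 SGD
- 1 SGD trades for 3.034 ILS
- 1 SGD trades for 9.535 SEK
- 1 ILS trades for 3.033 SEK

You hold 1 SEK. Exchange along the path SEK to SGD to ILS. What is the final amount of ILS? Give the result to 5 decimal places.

0.29806

1 SEK × 0.09824 = 0.09824 SGD
0.09824 SGD × 3.034 = 0.29806016 ILS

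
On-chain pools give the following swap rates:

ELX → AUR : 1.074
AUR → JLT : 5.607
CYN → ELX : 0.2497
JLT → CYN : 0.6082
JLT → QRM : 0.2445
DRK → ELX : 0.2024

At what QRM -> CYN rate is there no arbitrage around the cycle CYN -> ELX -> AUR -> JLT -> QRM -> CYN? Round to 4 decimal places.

Known legs of the cycle: 0.2497 × 1.074 × 5.607 × 0.2445 = 0.3676480300647
For no arbitrage the full-cycle product must be 1, so the missing rate is 1 / 0.3676480300647 ≈ 2.719993.

2.7200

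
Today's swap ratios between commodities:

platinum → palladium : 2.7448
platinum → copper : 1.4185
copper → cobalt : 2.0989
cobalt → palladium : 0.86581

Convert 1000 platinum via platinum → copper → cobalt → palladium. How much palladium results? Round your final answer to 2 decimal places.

2577.77

1000 platinum × 1.4185 = 1418.5 copper
1418.5 copper × 2.0989 = 2977.28965 cobalt
2977.28965 cobalt × 0.86581 = 2577.7671518665 palladium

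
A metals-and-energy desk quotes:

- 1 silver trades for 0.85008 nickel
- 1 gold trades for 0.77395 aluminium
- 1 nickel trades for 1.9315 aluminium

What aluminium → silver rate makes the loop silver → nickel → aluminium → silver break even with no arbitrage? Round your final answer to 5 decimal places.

0.60904

Known legs of the cycle: 0.85008 × 1.9315 = 1.64192952
For no arbitrage the full-cycle product must be 1, so the missing rate is 1 / 1.64192952 ≈ 0.6090395.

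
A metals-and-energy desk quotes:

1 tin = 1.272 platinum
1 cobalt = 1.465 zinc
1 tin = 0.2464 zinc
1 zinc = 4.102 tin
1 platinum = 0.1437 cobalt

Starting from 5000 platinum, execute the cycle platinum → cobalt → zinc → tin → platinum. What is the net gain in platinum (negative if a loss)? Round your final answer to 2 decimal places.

5000 platinum × 0.1437 = 718.5 cobalt
718.5 cobalt × 1.465 = 1052.6025 zinc
1052.6025 zinc × 4.102 = 4317.775455 tin
4317.775455 tin × 1.272 = 5492.21037876 platinum
Net change: 5492.21037876 − 5000 = 492.21037876 platinum

492.21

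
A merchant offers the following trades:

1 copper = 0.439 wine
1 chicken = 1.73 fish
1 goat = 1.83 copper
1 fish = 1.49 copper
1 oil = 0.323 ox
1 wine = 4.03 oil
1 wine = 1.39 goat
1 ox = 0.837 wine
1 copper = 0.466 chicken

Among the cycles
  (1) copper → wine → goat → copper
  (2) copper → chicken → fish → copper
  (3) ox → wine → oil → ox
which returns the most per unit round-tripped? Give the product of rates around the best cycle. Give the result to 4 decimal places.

(1) 0.439 × 1.39 × 1.83 = 1.11668
(2) 0.466 × 1.73 × 1.49 = 1.20121
(3) 0.837 × 4.03 × 0.323 = 1.08951
Highest is cycle (2) at 1.2012 (>1, arbitrage).

1.2012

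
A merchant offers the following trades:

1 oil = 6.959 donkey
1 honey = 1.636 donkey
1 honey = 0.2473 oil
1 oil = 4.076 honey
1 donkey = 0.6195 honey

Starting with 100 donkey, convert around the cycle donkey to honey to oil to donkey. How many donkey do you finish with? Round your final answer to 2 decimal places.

106.61

100 donkey × 0.6195 = 61.95 honey
61.95 honey × 0.2473 = 15.320235 oil
15.320235 oil × 6.959 = 106.613515365 donkey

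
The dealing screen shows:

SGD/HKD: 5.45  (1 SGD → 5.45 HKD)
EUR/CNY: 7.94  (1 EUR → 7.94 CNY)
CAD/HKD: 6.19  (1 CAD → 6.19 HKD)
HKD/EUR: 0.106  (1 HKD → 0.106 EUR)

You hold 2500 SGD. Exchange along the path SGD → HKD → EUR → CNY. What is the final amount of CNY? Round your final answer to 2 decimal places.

11467.35

2500 SGD × 5.45 = 13625 HKD
13625 HKD × 0.106 = 1444.25 EUR
1444.25 EUR × 7.94 = 11467.345 CNY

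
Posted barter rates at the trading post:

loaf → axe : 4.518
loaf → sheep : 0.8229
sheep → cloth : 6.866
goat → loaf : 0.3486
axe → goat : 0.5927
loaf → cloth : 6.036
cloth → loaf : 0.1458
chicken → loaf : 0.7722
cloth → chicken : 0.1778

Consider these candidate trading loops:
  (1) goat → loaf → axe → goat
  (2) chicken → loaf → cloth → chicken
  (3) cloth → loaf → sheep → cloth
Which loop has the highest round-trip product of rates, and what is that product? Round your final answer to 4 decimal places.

(1) 0.3486 × 4.518 × 0.5927 = 0.93349
(2) 0.7722 × 6.036 × 0.1778 = 0.82873
(3) 0.1458 × 0.8229 × 6.866 = 0.82377
Highest is cycle (1) at 0.9335 (≤1, no arbitrage).

0.9335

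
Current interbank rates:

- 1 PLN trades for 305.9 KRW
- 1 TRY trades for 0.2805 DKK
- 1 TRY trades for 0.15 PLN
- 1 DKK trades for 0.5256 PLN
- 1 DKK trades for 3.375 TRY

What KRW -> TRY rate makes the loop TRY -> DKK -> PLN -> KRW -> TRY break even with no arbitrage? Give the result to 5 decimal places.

Known legs of the cycle: 0.2805 × 0.5256 × 305.9 = 45.09908172
For no arbitrage the full-cycle product must be 1, so the missing rate is 1 / 45.09908172 ≈ 0.0221734.

0.02217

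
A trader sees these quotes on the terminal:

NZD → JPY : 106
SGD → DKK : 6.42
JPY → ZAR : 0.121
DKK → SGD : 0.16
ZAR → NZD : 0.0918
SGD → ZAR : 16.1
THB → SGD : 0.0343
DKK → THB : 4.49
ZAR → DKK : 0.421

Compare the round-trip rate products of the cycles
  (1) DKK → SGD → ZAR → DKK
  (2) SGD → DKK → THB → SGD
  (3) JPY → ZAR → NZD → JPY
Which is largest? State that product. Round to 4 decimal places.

1.1774

(1) 0.16 × 16.1 × 0.421 = 1.08450
(2) 6.42 × 4.49 × 0.0343 = 0.98872
(3) 0.121 × 0.0918 × 106 = 1.17743
Highest is cycle (3) at 1.1774 (>1, arbitrage).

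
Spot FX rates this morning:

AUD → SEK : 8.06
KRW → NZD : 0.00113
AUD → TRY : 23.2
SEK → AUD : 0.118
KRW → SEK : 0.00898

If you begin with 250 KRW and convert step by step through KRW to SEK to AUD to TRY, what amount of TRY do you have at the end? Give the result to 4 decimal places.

6.1459

250 KRW × 0.00898 = 2.245 SEK
2.245 SEK × 0.118 = 0.26491 AUD
0.26491 AUD × 23.2 = 6.145912 TRY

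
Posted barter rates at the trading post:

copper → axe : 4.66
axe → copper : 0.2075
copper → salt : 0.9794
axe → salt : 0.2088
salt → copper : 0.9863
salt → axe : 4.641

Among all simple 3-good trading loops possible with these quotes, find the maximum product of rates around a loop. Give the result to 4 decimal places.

copper→axe→salt→copper: 4.66 × 0.2088 × 0.9863 = 0.95968
copper→salt→axe→copper: 0.9794 × 4.641 × 0.2075 = 0.94317
Maximum is copper→axe→salt→copper at 0.9597; no arbitrage — every cycle loses value.

0.9597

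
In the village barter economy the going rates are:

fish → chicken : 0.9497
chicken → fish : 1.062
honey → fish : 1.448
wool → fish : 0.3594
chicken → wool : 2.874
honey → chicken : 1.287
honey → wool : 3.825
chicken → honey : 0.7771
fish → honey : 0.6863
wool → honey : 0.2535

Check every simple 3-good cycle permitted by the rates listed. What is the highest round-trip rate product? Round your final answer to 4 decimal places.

1.0686

fish→chicken→honey→fish: 0.9497 × 0.7771 × 1.448 = 1.06864
wool→fish→chicken→wool: 0.3594 × 0.9497 × 2.874 = 0.98096
wool→fish→honey→wool: 0.3594 × 0.6863 × 3.825 = 0.94346
fish→honey→chicken→fish: 0.6863 × 1.287 × 1.062 = 0.93803
wool→honey→chicken→wool: 0.2535 × 1.287 × 2.874 = 0.93766
Maximum is fish→chicken→honey→fish at 1.0686; arbitrage exists.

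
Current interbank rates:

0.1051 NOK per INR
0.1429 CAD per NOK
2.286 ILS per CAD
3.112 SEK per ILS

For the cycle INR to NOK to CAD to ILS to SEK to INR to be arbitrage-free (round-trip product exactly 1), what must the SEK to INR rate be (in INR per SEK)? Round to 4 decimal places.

Known legs of the cycle: 0.1051 × 0.1429 × 2.286 × 3.112 = 0.10684415266128
For no arbitrage the full-cycle product must be 1, so the missing rate is 1 / 0.10684415266128 ≈ 9.359427.

9.3594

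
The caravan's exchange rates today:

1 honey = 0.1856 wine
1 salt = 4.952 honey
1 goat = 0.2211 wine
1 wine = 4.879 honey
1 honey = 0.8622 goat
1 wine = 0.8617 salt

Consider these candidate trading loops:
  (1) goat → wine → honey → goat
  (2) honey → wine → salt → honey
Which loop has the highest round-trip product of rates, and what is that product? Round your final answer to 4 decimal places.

(1) 0.2211 × 4.879 × 0.8622 = 0.93010
(2) 0.1856 × 0.8617 × 4.952 = 0.79198
Highest is cycle (1) at 0.9301 (≤1, no arbitrage).

0.9301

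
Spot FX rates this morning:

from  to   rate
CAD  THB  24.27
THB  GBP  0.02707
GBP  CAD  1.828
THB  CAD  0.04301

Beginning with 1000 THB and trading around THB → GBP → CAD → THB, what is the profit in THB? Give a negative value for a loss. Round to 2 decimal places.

1000 THB × 0.02707 = 27.07 GBP
27.07 GBP × 1.828 = 49.48396 CAD
49.48396 CAD × 24.27 = 1200.9757092 THB
Net change: 1200.9757092 − 1000 = 200.9757092 THB

200.98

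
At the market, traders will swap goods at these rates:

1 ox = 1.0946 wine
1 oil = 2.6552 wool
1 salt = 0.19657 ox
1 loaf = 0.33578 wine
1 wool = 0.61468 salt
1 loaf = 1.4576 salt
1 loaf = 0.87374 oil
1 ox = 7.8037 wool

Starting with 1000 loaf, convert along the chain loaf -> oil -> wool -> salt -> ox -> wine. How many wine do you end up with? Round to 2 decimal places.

1000 loaf × 0.87374 = 873.74 oil
873.74 oil × 2.6552 = 2319.954448 wool
2319.954448 wool × 0.61468 = 1426.02960009664 salt
1426.02960009664 salt × 0.19657 = 280.3146384909965248 ox
280.3146384909965248 ox × 1.0946 = 306.83240329224479604608 wine

306.83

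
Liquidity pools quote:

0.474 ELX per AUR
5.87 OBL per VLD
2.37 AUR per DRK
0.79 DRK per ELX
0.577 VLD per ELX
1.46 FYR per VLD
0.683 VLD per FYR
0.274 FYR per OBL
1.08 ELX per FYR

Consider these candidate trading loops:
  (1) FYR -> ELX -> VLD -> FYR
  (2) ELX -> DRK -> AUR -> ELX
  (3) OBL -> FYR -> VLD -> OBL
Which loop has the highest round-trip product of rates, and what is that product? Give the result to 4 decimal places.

(1) 1.08 × 0.577 × 1.46 = 0.90981
(2) 0.79 × 2.37 × 0.474 = 0.88747
(3) 0.274 × 0.683 × 5.87 = 1.09852
Highest is cycle (3) at 1.0985 (>1, arbitrage).

1.0985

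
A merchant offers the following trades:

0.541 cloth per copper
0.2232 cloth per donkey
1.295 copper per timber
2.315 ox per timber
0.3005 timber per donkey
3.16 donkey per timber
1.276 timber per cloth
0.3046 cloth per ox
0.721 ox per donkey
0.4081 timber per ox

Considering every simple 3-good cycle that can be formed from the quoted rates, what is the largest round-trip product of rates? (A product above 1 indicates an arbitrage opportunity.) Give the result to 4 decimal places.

donkey→ox→timber→donkey: 0.721 × 0.4081 × 3.16 = 0.92980
cloth→timber→donkey→cloth: 1.276 × 3.16 × 0.2232 = 0.89998
cloth→timber→ox→cloth: 1.276 × 2.315 × 0.3046 = 0.89977
copper→cloth→timber→copper: 0.541 × 1.276 × 1.295 = 0.89396
Maximum is donkey→ox→timber→donkey at 0.9298; no arbitrage — every cycle loses value.

0.9298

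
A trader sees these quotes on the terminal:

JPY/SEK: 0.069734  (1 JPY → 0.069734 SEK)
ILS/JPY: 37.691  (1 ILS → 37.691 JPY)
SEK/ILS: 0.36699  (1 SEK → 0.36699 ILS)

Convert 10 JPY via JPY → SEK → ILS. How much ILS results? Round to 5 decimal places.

10 JPY × 0.069734 = 0.69734 SEK
0.69734 SEK × 0.36699 = 0.2559168066 ILS

0.25592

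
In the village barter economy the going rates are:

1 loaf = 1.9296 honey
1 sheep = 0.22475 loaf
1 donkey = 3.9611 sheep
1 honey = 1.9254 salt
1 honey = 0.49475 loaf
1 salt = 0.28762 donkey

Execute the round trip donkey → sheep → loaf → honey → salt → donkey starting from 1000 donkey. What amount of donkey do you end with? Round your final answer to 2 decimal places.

951.31

1000 donkey × 3.9611 = 3961.1 sheep
3961.1 sheep × 0.22475 = 890.257225 loaf
890.257225 loaf × 1.9296 = 1717.84034136 honey
1717.84034136 honey × 1.9254 = 3307.529793254544 salt
3307.529793254544 salt × 0.28762 = 951.31171913587194528 donkey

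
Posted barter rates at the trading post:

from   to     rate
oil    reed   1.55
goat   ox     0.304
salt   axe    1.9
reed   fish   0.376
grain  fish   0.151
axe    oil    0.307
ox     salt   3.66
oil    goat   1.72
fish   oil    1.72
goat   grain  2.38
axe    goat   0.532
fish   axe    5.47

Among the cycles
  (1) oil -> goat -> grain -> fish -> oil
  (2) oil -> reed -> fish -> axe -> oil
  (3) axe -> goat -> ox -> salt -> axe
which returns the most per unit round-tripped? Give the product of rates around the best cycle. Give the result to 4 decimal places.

1.1247

(1) 1.72 × 2.38 × 0.151 × 1.72 = 1.06319
(2) 1.55 × 0.376 × 5.47 × 0.307 = 0.97869
(3) 0.532 × 0.304 × 3.66 × 1.9 = 1.12466
Highest is cycle (3) at 1.1247 (>1, arbitrage).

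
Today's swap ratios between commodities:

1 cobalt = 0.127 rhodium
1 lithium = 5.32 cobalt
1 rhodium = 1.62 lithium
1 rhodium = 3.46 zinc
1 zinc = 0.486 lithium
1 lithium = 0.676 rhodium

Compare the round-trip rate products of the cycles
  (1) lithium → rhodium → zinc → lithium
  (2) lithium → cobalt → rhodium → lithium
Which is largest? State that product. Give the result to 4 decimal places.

1.1367

(1) 0.676 × 3.46 × 0.486 = 1.13673
(2) 5.32 × 0.127 × 1.62 = 1.09454
Highest is cycle (1) at 1.1367 (>1, arbitrage).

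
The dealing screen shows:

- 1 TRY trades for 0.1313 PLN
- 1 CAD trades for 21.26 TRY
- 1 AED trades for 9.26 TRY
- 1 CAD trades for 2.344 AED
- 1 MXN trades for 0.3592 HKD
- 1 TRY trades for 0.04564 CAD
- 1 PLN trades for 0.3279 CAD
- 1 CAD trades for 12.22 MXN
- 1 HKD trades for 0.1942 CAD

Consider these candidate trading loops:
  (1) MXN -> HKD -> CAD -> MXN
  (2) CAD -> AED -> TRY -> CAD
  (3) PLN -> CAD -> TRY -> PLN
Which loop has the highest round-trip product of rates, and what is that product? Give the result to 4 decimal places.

0.9906

(1) 0.3592 × 0.1942 × 12.22 = 0.85243
(2) 2.344 × 9.26 × 0.04564 = 0.99064
(3) 0.3279 × 21.26 × 0.1313 = 0.91531
Highest is cycle (2) at 0.9906 (≤1, no arbitrage).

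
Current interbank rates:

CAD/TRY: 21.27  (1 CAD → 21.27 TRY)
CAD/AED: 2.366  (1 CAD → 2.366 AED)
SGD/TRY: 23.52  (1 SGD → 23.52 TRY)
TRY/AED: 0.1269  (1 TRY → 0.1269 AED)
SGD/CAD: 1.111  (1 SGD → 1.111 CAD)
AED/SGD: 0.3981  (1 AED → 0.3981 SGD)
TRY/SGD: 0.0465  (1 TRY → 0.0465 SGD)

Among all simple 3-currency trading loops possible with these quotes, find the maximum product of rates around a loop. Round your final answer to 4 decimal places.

1.1882

TRY→AED→SGD→TRY: 0.1269 × 0.3981 × 23.52 = 1.18820
TRY→SGD→CAD→TRY: 0.0465 × 1.111 × 21.27 = 1.09884
SGD→CAD→AED→SGD: 1.111 × 2.366 × 0.3981 = 1.04646
Maximum is TRY→AED→SGD→TRY at 1.1882; arbitrage exists.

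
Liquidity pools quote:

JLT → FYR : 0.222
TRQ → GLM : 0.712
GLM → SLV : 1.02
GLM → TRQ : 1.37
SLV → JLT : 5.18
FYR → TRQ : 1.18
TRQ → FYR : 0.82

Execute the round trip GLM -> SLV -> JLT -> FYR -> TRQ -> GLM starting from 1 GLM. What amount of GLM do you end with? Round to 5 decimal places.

1 GLM × 1.02 = 1.02 SLV
1.02 SLV × 5.18 = 5.2836 JLT
5.2836 JLT × 0.222 = 1.1729592 FYR
1.1729592 FYR × 1.18 = 1.384091856 TRQ
1.384091856 TRQ × 0.712 = 0.985473401472 GLM

0.98547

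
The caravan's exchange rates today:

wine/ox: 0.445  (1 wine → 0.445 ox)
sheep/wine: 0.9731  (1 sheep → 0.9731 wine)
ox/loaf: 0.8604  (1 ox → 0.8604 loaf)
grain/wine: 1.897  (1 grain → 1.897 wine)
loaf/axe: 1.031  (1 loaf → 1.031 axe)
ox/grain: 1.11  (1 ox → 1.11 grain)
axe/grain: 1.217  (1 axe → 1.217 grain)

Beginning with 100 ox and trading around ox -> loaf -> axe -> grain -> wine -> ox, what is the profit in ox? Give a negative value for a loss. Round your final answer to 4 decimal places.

100 ox × 0.8604 = 86.04 loaf
86.04 loaf × 1.031 = 88.70724 axe
88.70724 axe × 1.217 = 107.95671108 grain
107.95671108 grain × 1.897 = 204.79388091876 wine
204.79388091876 wine × 0.445 = 91.1332770088482 ox
Net change: 91.1332770088482 − 100 = -8.8667229911518 ox

-8.8667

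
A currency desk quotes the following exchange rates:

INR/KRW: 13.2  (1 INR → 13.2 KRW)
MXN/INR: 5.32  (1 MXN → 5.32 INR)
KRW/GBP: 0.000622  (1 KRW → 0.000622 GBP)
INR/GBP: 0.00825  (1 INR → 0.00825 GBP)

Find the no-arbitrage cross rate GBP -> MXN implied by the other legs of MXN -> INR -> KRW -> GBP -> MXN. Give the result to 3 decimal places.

22.894

Known legs of the cycle: 5.32 × 13.2 × 0.000622 = 0.043679328
For no arbitrage the full-cycle product must be 1, so the missing rate is 1 / 0.043679328 ≈ 22.89413.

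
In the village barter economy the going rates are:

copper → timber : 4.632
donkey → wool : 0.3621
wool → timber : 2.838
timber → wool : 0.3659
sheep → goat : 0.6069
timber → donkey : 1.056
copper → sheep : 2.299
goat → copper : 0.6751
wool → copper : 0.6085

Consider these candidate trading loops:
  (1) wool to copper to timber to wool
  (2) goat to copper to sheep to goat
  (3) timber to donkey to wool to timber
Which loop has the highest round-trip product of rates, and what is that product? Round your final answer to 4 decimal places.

1.0852

(1) 0.6085 × 4.632 × 0.3659 = 1.03132
(2) 0.6751 × 2.299 × 0.6069 = 0.94194
(3) 1.056 × 0.3621 × 2.838 = 1.08519
Highest is cycle (3) at 1.0852 (>1, arbitrage).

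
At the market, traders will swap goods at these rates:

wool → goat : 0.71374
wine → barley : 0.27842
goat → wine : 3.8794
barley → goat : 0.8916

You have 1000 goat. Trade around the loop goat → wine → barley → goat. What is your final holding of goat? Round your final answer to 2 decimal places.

1000 goat × 3.8794 = 3879.4 wine
3879.4 wine × 0.27842 = 1080.102548 barley
1080.102548 barley × 0.8916 = 963.0194317968 goat

963.02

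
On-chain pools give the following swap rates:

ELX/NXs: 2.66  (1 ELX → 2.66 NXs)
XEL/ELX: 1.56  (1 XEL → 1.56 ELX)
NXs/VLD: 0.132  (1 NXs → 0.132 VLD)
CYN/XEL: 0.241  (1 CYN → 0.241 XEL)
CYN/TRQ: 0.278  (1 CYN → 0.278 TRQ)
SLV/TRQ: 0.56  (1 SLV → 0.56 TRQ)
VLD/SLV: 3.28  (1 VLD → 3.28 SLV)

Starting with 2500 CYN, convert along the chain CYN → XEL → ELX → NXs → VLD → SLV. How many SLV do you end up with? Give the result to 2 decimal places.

1082.46

2500 CYN × 0.241 = 602.5 XEL
602.5 XEL × 1.56 = 939.9 ELX
939.9 ELX × 2.66 = 2500.134 NXs
2500.134 NXs × 0.132 = 330.017688 VLD
330.017688 VLD × 3.28 = 1082.45801664 SLV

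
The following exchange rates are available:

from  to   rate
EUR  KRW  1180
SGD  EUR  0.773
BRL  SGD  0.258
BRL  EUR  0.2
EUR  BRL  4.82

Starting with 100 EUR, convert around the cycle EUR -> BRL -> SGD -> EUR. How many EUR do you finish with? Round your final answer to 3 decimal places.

96.127

100 EUR × 4.82 = 482 BRL
482 BRL × 0.258 = 124.356 SGD
124.356 SGD × 0.773 = 96.127188 EUR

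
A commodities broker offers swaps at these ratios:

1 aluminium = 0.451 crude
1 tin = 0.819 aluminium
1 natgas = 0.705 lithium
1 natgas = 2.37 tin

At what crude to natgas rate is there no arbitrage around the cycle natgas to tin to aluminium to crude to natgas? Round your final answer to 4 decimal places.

Known legs of the cycle: 2.37 × 0.819 × 0.451 = 0.87540453
For no arbitrage the full-cycle product must be 1, so the missing rate is 1 / 0.87540453 ≈ 1.142329.

1.1423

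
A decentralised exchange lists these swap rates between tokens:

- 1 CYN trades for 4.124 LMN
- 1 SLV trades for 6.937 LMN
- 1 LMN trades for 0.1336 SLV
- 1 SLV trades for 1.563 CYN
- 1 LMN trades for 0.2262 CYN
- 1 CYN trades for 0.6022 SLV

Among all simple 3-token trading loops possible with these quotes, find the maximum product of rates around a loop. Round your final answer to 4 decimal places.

0.9449

LMN→CYN→SLV→LMN: 0.2262 × 0.6022 × 6.937 = 0.94494
LMN→SLV→CYN→LMN: 0.1336 × 1.563 × 4.124 = 0.86116
Maximum is LMN→CYN→SLV→LMN at 0.9449; no arbitrage — every cycle loses value.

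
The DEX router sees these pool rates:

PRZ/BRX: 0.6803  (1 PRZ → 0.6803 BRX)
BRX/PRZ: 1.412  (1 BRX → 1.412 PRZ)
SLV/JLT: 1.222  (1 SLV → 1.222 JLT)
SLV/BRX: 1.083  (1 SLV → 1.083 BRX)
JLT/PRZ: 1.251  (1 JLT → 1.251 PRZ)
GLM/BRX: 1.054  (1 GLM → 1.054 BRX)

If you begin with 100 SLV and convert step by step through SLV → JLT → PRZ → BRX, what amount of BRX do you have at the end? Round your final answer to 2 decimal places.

104.00

100 SLV × 1.222 = 122.2 JLT
122.2 JLT × 1.251 = 152.8722 PRZ
152.8722 PRZ × 0.6803 = 103.99895766 BRX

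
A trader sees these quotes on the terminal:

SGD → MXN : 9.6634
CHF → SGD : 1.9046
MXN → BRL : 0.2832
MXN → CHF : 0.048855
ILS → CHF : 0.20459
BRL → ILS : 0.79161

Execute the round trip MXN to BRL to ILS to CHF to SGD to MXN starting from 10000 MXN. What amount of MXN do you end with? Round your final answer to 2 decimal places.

10000 MXN × 0.2832 = 2832 BRL
2832 BRL × 0.79161 = 2241.83952 ILS
2241.83952 ILS × 0.20459 = 458.6579473968 CHF
458.6579473968 CHF × 1.9046 = 873.55992661194528 SGD
873.55992661194528 SGD × 9.6634 = 8441.558994821872018752 MXN

8441.56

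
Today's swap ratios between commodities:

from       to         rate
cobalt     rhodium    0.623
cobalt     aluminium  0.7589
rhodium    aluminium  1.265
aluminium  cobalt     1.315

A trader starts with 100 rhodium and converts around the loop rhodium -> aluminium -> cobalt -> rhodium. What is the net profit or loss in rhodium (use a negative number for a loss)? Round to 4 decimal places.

3.6345

100 rhodium × 1.265 = 126.5 aluminium
126.5 aluminium × 1.315 = 166.3475 cobalt
166.3475 cobalt × 0.623 = 103.6344925 rhodium
Net change: 103.6344925 − 100 = 3.6344925 rhodium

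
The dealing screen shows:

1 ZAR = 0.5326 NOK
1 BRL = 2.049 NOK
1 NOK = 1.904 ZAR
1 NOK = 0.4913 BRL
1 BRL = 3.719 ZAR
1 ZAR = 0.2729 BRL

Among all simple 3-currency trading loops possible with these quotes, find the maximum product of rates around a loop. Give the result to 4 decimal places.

1.0647

ZAR→BRL→NOK→ZAR: 0.2729 × 2.049 × 1.904 = 1.06466
ZAR→NOK→BRL→ZAR: 0.5326 × 0.4913 × 3.719 = 0.97314
Maximum is ZAR→BRL→NOK→ZAR at 1.0647; arbitrage exists.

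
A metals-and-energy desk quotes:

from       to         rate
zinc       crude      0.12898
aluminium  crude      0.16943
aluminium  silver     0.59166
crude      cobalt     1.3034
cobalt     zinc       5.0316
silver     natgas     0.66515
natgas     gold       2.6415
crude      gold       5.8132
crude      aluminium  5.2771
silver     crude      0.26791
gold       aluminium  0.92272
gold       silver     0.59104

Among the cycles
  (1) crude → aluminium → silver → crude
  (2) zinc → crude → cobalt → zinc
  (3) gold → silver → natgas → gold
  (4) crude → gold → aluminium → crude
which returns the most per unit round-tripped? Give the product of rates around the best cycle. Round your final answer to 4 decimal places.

1.0385

(1) 5.2771 × 0.59166 × 0.26791 = 0.83648
(2) 0.12898 × 1.3034 × 5.0316 = 0.84588
(3) 0.59104 × 0.66515 × 2.6415 = 1.03845
(4) 5.8132 × 0.92272 × 0.16943 = 0.90882
Highest is cycle (3) at 1.0385 (>1, arbitrage).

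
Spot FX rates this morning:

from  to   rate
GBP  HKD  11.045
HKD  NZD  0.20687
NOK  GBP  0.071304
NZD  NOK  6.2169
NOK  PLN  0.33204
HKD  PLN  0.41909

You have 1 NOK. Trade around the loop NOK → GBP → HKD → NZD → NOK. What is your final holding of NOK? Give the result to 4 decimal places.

1.0129

1 NOK × 0.071304 = 0.071304 GBP
0.071304 GBP × 11.045 = 0.78755268 HKD
0.78755268 HKD × 0.20687 = 0.1629210229116 NZD
0.1629210229116 NZD × 6.2169 = 1.01286370733912604 NOK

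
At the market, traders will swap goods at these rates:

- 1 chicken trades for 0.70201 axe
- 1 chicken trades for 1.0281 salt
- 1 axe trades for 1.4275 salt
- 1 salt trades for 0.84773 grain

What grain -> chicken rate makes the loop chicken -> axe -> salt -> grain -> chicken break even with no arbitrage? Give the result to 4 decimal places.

Known legs of the cycle: 0.70201 × 1.4275 × 0.84773 = 0.84952657299575
For no arbitrage the full-cycle product must be 1, so the missing rate is 1 / 0.84952657299575 ≈ 1.177126.

1.1771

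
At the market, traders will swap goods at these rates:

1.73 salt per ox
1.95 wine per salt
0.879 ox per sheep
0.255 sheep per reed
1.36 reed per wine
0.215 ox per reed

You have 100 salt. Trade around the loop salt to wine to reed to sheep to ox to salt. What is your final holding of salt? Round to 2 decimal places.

102.84

100 salt × 1.95 = 195 wine
195 wine × 1.36 = 265.2 reed
265.2 reed × 0.255 = 67.626 sheep
67.626 sheep × 0.879 = 59.443254 ox
59.443254 ox × 1.73 = 102.83682942 salt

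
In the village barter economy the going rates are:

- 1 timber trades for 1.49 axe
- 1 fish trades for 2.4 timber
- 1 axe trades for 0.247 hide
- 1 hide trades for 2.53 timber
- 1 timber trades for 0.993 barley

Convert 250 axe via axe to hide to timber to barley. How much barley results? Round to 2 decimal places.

155.13

250 axe × 0.247 = 61.75 hide
61.75 hide × 2.53 = 156.2275 timber
156.2275 timber × 0.993 = 155.1339075 barley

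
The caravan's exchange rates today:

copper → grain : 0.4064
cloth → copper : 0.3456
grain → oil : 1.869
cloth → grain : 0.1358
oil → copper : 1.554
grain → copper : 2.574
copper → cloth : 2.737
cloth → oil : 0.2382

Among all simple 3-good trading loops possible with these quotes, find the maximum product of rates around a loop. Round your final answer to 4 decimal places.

copper→grain→oil→copper: 0.4064 × 1.869 × 1.554 = 1.18036
copper→cloth→oil→copper: 2.737 × 0.2382 × 1.554 = 1.01314
copper→cloth→grain→copper: 2.737 × 0.1358 × 2.574 = 0.95672
Maximum is copper→grain→oil→copper at 1.1804; arbitrage exists.

1.1804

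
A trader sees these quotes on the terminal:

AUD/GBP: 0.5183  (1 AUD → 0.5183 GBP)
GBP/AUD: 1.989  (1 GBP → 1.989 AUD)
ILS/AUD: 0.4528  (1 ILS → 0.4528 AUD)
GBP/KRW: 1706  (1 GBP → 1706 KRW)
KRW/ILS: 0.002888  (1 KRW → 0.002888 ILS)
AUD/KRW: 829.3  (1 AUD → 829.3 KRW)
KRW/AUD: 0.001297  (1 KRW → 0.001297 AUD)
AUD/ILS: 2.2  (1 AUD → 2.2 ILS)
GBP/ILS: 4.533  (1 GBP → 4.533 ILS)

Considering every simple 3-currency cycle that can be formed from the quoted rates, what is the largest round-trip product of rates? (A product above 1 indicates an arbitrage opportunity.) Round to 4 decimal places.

1.1468

GBP→KRW→AUD→GBP: 1706 × 0.001297 × 0.5183 = 1.14683
KRW→ILS→AUD→KRW: 0.002888 × 0.4528 × 829.3 = 1.08446
GBP→ILS→AUD→GBP: 4.533 × 0.4528 × 0.5183 = 1.06383
Maximum is GBP→KRW→AUD→GBP at 1.1468; arbitrage exists.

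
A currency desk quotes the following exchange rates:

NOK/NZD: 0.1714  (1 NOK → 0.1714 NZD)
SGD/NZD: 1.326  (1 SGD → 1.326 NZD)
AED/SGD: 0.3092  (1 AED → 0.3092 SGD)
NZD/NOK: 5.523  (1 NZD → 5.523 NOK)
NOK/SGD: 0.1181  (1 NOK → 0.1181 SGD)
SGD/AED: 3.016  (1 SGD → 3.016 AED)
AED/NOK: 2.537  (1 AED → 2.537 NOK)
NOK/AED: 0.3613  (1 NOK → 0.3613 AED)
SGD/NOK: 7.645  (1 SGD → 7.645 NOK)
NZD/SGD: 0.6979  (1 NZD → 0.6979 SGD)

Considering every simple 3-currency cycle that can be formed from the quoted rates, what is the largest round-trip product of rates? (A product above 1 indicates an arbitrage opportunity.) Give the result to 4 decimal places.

NOK→NZD→SGD→NOK: 0.1714 × 0.6979 × 7.645 = 0.91450
NOK→SGD→AED→NOK: 0.1181 × 3.016 × 2.537 = 0.90365
NOK→SGD→NZD→NOK: 0.1181 × 1.326 × 5.523 = 0.86491
NOK→AED→SGD→NOK: 0.3613 × 0.3092 × 7.645 = 0.85405
Maximum is NOK→NZD→SGD→NOK at 0.9145; no arbitrage — every cycle loses value.

0.9145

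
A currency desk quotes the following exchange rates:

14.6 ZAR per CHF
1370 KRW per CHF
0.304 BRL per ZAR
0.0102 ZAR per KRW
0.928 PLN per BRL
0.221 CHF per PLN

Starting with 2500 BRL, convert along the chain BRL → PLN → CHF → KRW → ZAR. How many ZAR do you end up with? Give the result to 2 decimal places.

7164.75

2500 BRL × 0.928 = 2320 PLN
2320 PLN × 0.221 = 512.72 CHF
512.72 CHF × 1370 = 702426.4 KRW
702426.4 KRW × 0.0102 = 7164.74928 ZAR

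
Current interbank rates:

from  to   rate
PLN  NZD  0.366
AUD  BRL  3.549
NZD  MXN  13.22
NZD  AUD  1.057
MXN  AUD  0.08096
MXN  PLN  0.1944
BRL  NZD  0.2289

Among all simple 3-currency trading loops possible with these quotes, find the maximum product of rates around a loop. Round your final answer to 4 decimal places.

0.9406

PLN→NZD→MXN→PLN: 0.366 × 13.22 × 0.1944 = 0.94061
AUD→BRL→NZD→AUD: 3.549 × 0.2289 × 1.057 = 0.85867
Maximum is PLN→NZD→MXN→PLN at 0.9406; no arbitrage — every cycle loses value.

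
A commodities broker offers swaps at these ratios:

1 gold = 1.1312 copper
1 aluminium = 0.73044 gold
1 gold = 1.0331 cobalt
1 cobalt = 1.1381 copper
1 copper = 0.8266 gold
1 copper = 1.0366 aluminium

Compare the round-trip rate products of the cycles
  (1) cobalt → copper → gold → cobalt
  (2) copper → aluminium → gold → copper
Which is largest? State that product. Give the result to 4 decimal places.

0.9719

(1) 1.1381 × 0.8266 × 1.0331 = 0.97189
(2) 1.0366 × 0.73044 × 1.1312 = 0.85652
Highest is cycle (1) at 0.9719 (≤1, no arbitrage).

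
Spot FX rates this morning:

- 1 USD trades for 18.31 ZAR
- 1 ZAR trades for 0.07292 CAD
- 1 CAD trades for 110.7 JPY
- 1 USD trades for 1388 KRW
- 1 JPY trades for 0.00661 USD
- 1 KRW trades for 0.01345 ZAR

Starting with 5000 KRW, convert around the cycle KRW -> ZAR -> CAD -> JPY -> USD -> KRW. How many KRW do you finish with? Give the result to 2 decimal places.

4980.55

5000 KRW × 0.01345 = 67.25 ZAR
67.25 ZAR × 0.07292 = 4.90387 CAD
4.90387 CAD × 110.7 = 542.858409 JPY
542.858409 JPY × 0.00661 = 3.58829408349 USD
3.58829408349 USD × 1388 = 4980.55218788412 KRW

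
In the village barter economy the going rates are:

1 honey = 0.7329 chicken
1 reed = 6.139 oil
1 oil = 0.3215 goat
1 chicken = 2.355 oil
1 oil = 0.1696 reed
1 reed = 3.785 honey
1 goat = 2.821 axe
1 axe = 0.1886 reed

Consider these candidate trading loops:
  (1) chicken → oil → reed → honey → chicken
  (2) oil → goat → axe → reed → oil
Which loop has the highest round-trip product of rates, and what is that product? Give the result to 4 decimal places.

1.1080

(1) 2.355 × 0.1696 × 3.785 × 0.7329 = 1.10797
(2) 0.3215 × 2.821 × 0.1886 × 6.139 = 1.05008
Highest is cycle (1) at 1.1080 (>1, arbitrage).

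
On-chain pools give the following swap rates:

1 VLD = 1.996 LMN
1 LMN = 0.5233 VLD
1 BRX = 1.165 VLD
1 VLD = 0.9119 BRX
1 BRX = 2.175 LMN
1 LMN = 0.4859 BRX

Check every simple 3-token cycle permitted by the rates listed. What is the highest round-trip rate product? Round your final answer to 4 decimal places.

1.1299

VLD→LMN→BRX→VLD: 1.996 × 0.4859 × 1.165 = 1.12988
VLD→BRX→LMN→VLD: 0.9119 × 2.175 × 0.5233 = 1.03790
Maximum is VLD→LMN→BRX→VLD at 1.1299; arbitrage exists.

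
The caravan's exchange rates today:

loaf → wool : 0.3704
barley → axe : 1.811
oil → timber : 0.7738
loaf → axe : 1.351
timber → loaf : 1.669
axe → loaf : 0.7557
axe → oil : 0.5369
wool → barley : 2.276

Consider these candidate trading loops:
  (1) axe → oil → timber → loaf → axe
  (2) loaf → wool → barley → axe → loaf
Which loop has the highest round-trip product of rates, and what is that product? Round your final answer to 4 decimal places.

1.1537

(1) 0.5369 × 0.7738 × 1.669 × 1.351 = 0.93677
(2) 0.3704 × 2.276 × 1.811 × 0.7557 = 1.15375
Highest is cycle (2) at 1.1537 (>1, arbitrage).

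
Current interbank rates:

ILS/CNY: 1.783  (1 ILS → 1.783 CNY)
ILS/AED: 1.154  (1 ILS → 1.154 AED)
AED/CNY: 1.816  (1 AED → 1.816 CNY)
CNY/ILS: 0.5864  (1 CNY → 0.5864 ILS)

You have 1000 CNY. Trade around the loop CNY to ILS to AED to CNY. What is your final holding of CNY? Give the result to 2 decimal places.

1000 CNY × 0.5864 = 586.4 ILS
586.4 ILS × 1.154 = 676.7056 AED
676.7056 AED × 1.816 = 1228.8973696 CNY

1228.90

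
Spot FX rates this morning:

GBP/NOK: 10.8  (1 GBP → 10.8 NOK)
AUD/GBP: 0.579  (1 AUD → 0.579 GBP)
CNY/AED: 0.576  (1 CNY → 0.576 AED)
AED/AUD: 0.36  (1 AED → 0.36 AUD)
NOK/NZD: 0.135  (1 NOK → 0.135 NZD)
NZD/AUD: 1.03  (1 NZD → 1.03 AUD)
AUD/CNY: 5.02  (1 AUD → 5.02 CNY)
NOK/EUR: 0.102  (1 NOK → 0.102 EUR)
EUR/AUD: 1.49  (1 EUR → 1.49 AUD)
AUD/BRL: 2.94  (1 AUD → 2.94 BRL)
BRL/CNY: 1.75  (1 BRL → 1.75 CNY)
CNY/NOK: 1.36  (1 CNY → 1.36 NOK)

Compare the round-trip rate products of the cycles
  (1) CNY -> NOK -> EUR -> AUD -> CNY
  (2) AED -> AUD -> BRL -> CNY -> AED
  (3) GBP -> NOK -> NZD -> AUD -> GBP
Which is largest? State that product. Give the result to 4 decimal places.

1.0669

(1) 1.36 × 0.102 × 1.49 × 5.02 = 1.03760
(2) 0.36 × 2.94 × 1.75 × 0.576 = 1.06687
(3) 10.8 × 0.135 × 1.03 × 0.579 = 0.86951
Highest is cycle (2) at 1.0669 (>1, arbitrage).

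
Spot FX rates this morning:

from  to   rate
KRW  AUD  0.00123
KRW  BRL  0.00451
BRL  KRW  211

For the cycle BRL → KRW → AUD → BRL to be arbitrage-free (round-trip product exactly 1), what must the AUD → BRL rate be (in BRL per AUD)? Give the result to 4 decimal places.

3.8531

Known legs of the cycle: 211 × 0.00123 = 0.25953
For no arbitrage the full-cycle product must be 1, so the missing rate is 1 / 0.25953 ≈ 3.853119.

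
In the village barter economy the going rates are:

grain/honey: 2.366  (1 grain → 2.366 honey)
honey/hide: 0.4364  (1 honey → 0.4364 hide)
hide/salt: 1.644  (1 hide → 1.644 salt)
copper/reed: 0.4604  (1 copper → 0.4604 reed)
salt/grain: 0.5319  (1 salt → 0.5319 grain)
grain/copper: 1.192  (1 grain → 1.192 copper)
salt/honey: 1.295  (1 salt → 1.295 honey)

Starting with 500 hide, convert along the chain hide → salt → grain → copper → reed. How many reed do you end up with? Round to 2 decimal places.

500 hide × 1.644 = 822 salt
822 salt × 0.5319 = 437.2218 grain
437.2218 grain × 1.192 = 521.1683856 copper
521.1683856 copper × 0.4604 = 239.94592473024 reed

239.95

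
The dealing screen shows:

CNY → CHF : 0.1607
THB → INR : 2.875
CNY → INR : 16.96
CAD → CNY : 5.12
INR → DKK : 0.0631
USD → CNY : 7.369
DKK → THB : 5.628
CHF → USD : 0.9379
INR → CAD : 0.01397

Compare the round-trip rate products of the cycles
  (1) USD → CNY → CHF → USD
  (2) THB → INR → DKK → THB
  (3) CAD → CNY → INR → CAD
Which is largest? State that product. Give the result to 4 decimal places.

(1) 7.369 × 0.1607 × 0.9379 = 1.11066
(2) 2.875 × 0.0631 × 5.628 = 1.02099
(3) 5.12 × 16.96 × 0.01397 = 1.21309
Highest is cycle (3) at 1.2131 (>1, arbitrage).

1.2131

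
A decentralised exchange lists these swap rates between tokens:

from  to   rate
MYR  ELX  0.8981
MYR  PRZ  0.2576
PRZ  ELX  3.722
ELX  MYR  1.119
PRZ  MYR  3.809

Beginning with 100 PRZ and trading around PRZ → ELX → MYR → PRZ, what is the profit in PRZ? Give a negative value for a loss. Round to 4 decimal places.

7.2883

100 PRZ × 3.722 = 372.2 ELX
372.2 ELX × 1.119 = 416.4918 MYR
416.4918 MYR × 0.2576 = 107.28828768 PRZ
Net change: 107.28828768 − 100 = 7.28828768 PRZ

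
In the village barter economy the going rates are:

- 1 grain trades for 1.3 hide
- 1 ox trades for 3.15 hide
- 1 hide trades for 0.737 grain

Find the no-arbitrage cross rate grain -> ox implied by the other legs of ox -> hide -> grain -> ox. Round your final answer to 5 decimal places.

Known legs of the cycle: 3.15 × 0.737 = 2.32155
For no arbitrage the full-cycle product must be 1, so the missing rate is 1 / 2.32155 ≈ 0.4307467.

0.43075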